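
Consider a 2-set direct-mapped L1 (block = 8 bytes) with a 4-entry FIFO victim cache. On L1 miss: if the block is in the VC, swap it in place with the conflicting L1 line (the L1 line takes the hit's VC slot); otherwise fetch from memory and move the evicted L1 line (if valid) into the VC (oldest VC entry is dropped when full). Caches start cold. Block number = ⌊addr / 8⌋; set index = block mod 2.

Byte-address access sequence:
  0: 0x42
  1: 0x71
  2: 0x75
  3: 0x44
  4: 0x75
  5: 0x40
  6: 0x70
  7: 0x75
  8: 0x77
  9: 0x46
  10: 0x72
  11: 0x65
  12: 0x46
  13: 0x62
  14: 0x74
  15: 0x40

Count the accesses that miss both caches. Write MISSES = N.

  [0] addr=0x42 blk=8 s=0: MISS | VC []
  [1] addr=0x71 blk=14 s=0: MISS | VC [8]
  [2] addr=0x75 blk=14 s=0: L1-HIT | VC [8]
  [3] addr=0x44 blk=8 s=0: VC-HIT | VC [14]
  [4] addr=0x75 blk=14 s=0: VC-HIT | VC [8]
  [5] addr=0x40 blk=8 s=0: VC-HIT | VC [14]
  [6] addr=0x70 blk=14 s=0: VC-HIT | VC [8]
  [7] addr=0x75 blk=14 s=0: L1-HIT | VC [8]
  [8] addr=0x77 blk=14 s=0: L1-HIT | VC [8]
  [9] addr=0x46 blk=8 s=0: VC-HIT | VC [14]
  [10] addr=0x72 blk=14 s=0: VC-HIT | VC [8]
  [11] addr=0x65 blk=12 s=0: MISS | VC [8, 14]
  [12] addr=0x46 blk=8 s=0: VC-HIT | VC [12, 14]
  [13] addr=0x62 blk=12 s=0: VC-HIT | VC [8, 14]
  [14] addr=0x74 blk=14 s=0: VC-HIT | VC [8, 12]
  [15] addr=0x40 blk=8 s=0: VC-HIT | VC [14, 12]

MISSES = 3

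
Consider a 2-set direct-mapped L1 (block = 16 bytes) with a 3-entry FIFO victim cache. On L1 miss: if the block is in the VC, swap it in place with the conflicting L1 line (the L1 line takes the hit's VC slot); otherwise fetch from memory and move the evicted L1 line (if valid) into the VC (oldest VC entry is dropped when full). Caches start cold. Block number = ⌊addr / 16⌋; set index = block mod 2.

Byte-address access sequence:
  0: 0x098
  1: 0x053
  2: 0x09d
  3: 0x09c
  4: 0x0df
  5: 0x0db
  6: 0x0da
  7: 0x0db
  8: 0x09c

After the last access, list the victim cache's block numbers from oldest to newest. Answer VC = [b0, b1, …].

#0 0x98→b9/s1 MISS; vc=[]
#1 0x53→b5/s1 MISS; vc=[9]
#2 0x9d→b9/s1 VC-HIT; vc=[5]
#3 0x9c→b9/s1 L1-HIT; vc=[5]
#4 0xdf→b13/s1 MISS; vc=[5,9]
#5 0xdb→b13/s1 L1-HIT; vc=[5,9]
#6 0xda→b13/s1 L1-HIT; vc=[5,9]
#7 0xdb→b13/s1 L1-HIT; vc=[5,9]
#8 0x9c→b9/s1 VC-HIT; vc=[5,13]

VC = [5, 13]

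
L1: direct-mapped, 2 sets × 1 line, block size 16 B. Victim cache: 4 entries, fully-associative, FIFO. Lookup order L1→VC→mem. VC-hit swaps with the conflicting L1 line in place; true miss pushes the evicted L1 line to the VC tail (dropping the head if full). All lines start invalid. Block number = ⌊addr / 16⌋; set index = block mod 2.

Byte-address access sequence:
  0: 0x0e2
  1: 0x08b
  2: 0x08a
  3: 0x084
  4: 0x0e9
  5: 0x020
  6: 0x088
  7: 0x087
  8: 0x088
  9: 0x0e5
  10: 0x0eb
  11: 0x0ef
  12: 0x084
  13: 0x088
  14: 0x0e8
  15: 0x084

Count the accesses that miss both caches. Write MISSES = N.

MISSES = 3

#0 0xe2→b14/s0 MISS; vc=[]
#1 0x8b→b8/s0 MISS; vc=[14]
#2 0x8a→b8/s0 L1-HIT; vc=[14]
#3 0x84→b8/s0 L1-HIT; vc=[14]
#4 0xe9→b14/s0 VC-HIT; vc=[8]
#5 0x20→b2/s0 MISS; vc=[8,14]
#6 0x88→b8/s0 VC-HIT; vc=[2,14]
#7 0x87→b8/s0 L1-HIT; vc=[2,14]
#8 0x88→b8/s0 L1-HIT; vc=[2,14]
#9 0xe5→b14/s0 VC-HIT; vc=[2,8]
#10 0xeb→b14/s0 L1-HIT; vc=[2,8]
#11 0xef→b14/s0 L1-HIT; vc=[2,8]
#12 0x84→b8/s0 VC-HIT; vc=[2,14]
#13 0x88→b8/s0 L1-HIT; vc=[2,14]
#14 0xe8→b14/s0 VC-HIT; vc=[2,8]
#15 0x84→b8/s0 VC-HIT; vc=[2,14]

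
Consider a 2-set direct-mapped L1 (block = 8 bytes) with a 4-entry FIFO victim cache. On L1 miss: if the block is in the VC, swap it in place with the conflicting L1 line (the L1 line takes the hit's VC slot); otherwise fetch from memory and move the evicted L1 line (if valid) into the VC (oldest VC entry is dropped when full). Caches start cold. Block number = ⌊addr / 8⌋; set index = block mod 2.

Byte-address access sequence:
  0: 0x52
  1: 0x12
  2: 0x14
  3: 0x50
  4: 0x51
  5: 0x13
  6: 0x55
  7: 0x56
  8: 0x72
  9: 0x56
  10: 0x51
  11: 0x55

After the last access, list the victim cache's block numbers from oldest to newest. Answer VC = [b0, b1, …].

VC = [2, 14]

0: 0x52 (blk 10, set 0) → MISS  vc=[]
1: 0x12 (blk 2, set 0) → MISS  vc=[10]
2: 0x14 (blk 2, set 0) → L1-HIT  vc=[10]
3: 0x50 (blk 10, set 0) → VC-HIT  vc=[2]
4: 0x51 (blk 10, set 0) → L1-HIT  vc=[2]
5: 0x13 (blk 2, set 0) → VC-HIT  vc=[10]
6: 0x55 (blk 10, set 0) → VC-HIT  vc=[2]
7: 0x56 (blk 10, set 0) → L1-HIT  vc=[2]
8: 0x72 (blk 14, set 0) → MISS  vc=[2, 10]
9: 0x56 (blk 10, set 0) → VC-HIT  vc=[2, 14]
10: 0x51 (blk 10, set 0) → L1-HIT  vc=[2, 14]
11: 0x55 (blk 10, set 0) → L1-HIT  vc=[2, 14]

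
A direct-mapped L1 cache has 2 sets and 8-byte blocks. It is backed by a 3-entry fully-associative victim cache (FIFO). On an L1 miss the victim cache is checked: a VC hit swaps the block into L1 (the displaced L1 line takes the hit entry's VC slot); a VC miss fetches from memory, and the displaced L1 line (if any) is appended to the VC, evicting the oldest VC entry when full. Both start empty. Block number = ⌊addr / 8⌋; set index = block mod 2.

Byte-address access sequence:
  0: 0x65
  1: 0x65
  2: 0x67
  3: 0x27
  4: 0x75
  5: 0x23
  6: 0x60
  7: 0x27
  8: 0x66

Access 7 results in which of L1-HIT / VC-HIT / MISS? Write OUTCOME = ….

0: 0x65 (blk 12, set 0) → MISS  vc=[]
1: 0x65 (blk 12, set 0) → L1-HIT  vc=[]
2: 0x67 (blk 12, set 0) → L1-HIT  vc=[]
3: 0x27 (blk 4, set 0) → MISS  vc=[12]
4: 0x75 (blk 14, set 0) → MISS  vc=[12, 4]
5: 0x23 (blk 4, set 0) → VC-HIT  vc=[12, 14]
6: 0x60 (blk 12, set 0) → VC-HIT  vc=[4, 14]
7: 0x27 (blk 4, set 0) → VC-HIT  vc=[12, 14]
8: 0x66 (blk 12, set 0) → VC-HIT  vc=[4, 14]

OUTCOME = VC-HIT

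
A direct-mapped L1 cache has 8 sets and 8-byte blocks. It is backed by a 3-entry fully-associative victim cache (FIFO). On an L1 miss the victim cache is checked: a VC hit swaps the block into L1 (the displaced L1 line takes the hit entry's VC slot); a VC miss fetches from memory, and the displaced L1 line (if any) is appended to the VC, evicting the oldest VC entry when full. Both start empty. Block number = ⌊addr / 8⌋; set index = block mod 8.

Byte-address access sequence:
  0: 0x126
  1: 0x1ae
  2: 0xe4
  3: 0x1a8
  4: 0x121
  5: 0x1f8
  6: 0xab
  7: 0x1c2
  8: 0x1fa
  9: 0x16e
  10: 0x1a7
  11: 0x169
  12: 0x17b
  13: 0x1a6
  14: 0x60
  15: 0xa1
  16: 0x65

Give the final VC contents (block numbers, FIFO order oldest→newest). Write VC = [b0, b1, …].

  [0] addr=0x126 blk=36 s=4: MISS | VC []
  [1] addr=0x1ae blk=53 s=5: MISS | VC []
  [2] addr=0xe4 blk=28 s=4: MISS | VC [36]
  [3] addr=0x1a8 blk=53 s=5: L1-HIT | VC [36]
  [4] addr=0x121 blk=36 s=4: VC-HIT | VC [28]
  [5] addr=0x1f8 blk=63 s=7: MISS | VC [28]
  [6] addr=0xab blk=21 s=5: MISS | VC [28, 53]
  [7] addr=0x1c2 blk=56 s=0: MISS | VC [28, 53]
  [8] addr=0x1fa blk=63 s=7: L1-HIT | VC [28, 53]
  [9] addr=0x16e blk=45 s=5: MISS | VC [28, 53, 21]
  [10] addr=0x1a7 blk=52 s=4: MISS | VC [53, 21, 36]
  [11] addr=0x169 blk=45 s=5: L1-HIT | VC [53, 21, 36]
  [12] addr=0x17b blk=47 s=7: MISS | VC [21, 36, 63]
  [13] addr=0x1a6 blk=52 s=4: L1-HIT | VC [21, 36, 63]
  [14] addr=0x60 blk=12 s=4: MISS | VC [36, 63, 52]
  [15] addr=0xa1 blk=20 s=4: MISS | VC [63, 52, 12]
  [16] addr=0x65 blk=12 s=4: VC-HIT | VC [63, 52, 20]

VC = [63, 52, 20]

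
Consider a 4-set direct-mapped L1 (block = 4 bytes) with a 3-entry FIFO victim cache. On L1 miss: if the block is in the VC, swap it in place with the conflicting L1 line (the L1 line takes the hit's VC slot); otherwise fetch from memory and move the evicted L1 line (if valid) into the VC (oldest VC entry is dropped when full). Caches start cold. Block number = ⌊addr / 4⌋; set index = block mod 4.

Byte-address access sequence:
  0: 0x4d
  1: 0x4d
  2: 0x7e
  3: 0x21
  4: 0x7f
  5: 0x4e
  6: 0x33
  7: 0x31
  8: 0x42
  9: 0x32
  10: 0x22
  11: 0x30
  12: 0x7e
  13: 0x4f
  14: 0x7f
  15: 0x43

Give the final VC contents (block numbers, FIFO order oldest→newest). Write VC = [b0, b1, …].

0: 0x4d (blk 19, set 3) → MISS  vc=[]
1: 0x4d (blk 19, set 3) → L1-HIT  vc=[]
2: 0x7e (blk 31, set 3) → MISS  vc=[19]
3: 0x21 (blk 8, set 0) → MISS  vc=[19]
4: 0x7f (blk 31, set 3) → L1-HIT  vc=[19]
5: 0x4e (blk 19, set 3) → VC-HIT  vc=[31]
6: 0x33 (blk 12, set 0) → MISS  vc=[31, 8]
7: 0x31 (blk 12, set 0) → L1-HIT  vc=[31, 8]
8: 0x42 (blk 16, set 0) → MISS  vc=[31, 8, 12]
9: 0x32 (blk 12, set 0) → VC-HIT  vc=[31, 8, 16]
10: 0x22 (blk 8, set 0) → VC-HIT  vc=[31, 12, 16]
11: 0x30 (blk 12, set 0) → VC-HIT  vc=[31, 8, 16]
12: 0x7e (blk 31, set 3) → VC-HIT  vc=[19, 8, 16]
13: 0x4f (blk 19, set 3) → VC-HIT  vc=[31, 8, 16]
14: 0x7f (blk 31, set 3) → VC-HIT  vc=[19, 8, 16]
15: 0x43 (blk 16, set 0) → VC-HIT  vc=[19, 8, 12]

VC = [19, 8, 12]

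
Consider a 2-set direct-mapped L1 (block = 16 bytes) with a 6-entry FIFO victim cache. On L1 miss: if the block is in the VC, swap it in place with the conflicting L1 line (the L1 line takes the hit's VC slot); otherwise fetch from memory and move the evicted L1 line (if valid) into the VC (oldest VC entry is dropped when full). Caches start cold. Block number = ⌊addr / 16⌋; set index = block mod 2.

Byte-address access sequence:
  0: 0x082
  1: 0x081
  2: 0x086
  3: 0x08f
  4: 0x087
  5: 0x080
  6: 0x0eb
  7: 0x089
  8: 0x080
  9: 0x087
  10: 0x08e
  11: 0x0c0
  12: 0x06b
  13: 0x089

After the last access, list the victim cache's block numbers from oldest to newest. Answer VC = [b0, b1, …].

VC = [14, 6, 12]

#0 0x82→b8/s0 MISS; vc=[]
#1 0x81→b8/s0 L1-HIT; vc=[]
#2 0x86→b8/s0 L1-HIT; vc=[]
#3 0x8f→b8/s0 L1-HIT; vc=[]
#4 0x87→b8/s0 L1-HIT; vc=[]
#5 0x80→b8/s0 L1-HIT; vc=[]
#6 0xeb→b14/s0 MISS; vc=[8]
#7 0x89→b8/s0 VC-HIT; vc=[14]
#8 0x80→b8/s0 L1-HIT; vc=[14]
#9 0x87→b8/s0 L1-HIT; vc=[14]
#10 0x8e→b8/s0 L1-HIT; vc=[14]
#11 0xc0→b12/s0 MISS; vc=[14,8]
#12 0x6b→b6/s0 MISS; vc=[14,8,12]
#13 0x89→b8/s0 VC-HIT; vc=[14,6,12]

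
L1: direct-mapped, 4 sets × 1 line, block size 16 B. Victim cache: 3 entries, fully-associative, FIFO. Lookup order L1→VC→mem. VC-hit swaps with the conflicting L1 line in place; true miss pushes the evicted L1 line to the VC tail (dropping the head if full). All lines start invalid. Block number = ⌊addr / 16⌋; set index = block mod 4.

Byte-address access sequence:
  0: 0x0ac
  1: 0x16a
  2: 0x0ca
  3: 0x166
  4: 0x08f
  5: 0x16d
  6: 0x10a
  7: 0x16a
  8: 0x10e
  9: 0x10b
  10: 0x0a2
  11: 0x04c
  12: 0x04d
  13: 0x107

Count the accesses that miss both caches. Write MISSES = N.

0: 0xac (blk 10, set 2) → MISS  vc=[]
1: 0x16a (blk 22, set 2) → MISS  vc=[10]
2: 0xca (blk 12, set 0) → MISS  vc=[10]
3: 0x166 (blk 22, set 2) → L1-HIT  vc=[10]
4: 0x8f (blk 8, set 0) → MISS  vc=[10, 12]
5: 0x16d (blk 22, set 2) → L1-HIT  vc=[10, 12]
6: 0x10a (blk 16, set 0) → MISS  vc=[10, 12, 8]
7: 0x16a (blk 22, set 2) → L1-HIT  vc=[10, 12, 8]
8: 0x10e (blk 16, set 0) → L1-HIT  vc=[10, 12, 8]
9: 0x10b (blk 16, set 0) → L1-HIT  vc=[10, 12, 8]
10: 0xa2 (blk 10, set 2) → VC-HIT  vc=[22, 12, 8]
11: 0x4c (blk 4, set 0) → MISS  vc=[12, 8, 16]
12: 0x4d (blk 4, set 0) → L1-HIT  vc=[12, 8, 16]
13: 0x107 (blk 16, set 0) → VC-HIT  vc=[12, 8, 4]

MISSES = 6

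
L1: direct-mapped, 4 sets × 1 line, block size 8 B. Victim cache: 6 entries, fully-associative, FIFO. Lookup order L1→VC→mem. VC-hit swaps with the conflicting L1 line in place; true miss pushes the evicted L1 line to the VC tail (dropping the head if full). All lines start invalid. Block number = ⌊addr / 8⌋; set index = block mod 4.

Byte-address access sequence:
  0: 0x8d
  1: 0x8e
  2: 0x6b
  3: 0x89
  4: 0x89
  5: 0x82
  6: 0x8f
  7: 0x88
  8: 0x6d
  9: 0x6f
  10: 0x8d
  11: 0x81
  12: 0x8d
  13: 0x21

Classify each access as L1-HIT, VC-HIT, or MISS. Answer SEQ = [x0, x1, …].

SEQ = [MISS, L1-HIT, MISS, VC-HIT, L1-HIT, MISS, L1-HIT, L1-HIT, VC-HIT, L1-HIT, VC-HIT, L1-HIT, L1-HIT, MISS]

  [0] addr=0x8d blk=17 s=1: MISS | VC []
  [1] addr=0x8e blk=17 s=1: L1-HIT | VC []
  [2] addr=0x6b blk=13 s=1: MISS | VC [17]
  [3] addr=0x89 blk=17 s=1: VC-HIT | VC [13]
  [4] addr=0x89 blk=17 s=1: L1-HIT | VC [13]
  [5] addr=0x82 blk=16 s=0: MISS | VC [13]
  [6] addr=0x8f blk=17 s=1: L1-HIT | VC [13]
  [7] addr=0x88 blk=17 s=1: L1-HIT | VC [13]
  [8] addr=0x6d blk=13 s=1: VC-HIT | VC [17]
  [9] addr=0x6f blk=13 s=1: L1-HIT | VC [17]
  [10] addr=0x8d blk=17 s=1: VC-HIT | VC [13]
  [11] addr=0x81 blk=16 s=0: L1-HIT | VC [13]
  [12] addr=0x8d blk=17 s=1: L1-HIT | VC [13]
  [13] addr=0x21 blk=4 s=0: MISS | VC [13, 16]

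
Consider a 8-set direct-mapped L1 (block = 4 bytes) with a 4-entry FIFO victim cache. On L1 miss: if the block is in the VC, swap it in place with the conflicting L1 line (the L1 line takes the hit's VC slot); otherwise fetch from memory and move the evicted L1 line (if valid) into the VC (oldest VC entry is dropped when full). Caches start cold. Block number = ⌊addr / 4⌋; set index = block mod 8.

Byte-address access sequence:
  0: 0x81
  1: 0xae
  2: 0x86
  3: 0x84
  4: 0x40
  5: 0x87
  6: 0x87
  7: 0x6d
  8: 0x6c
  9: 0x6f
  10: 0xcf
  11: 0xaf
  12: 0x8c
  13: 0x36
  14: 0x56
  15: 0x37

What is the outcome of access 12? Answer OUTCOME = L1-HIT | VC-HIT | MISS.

OUTCOME = MISS

  [0] addr=0x81 blk=32 s=0: MISS | VC []
  [1] addr=0xae blk=43 s=3: MISS | VC []
  [2] addr=0x86 blk=33 s=1: MISS | VC []
  [3] addr=0x84 blk=33 s=1: L1-HIT | VC []
  [4] addr=0x40 blk=16 s=0: MISS | VC [32]
  [5] addr=0x87 blk=33 s=1: L1-HIT | VC [32]
  [6] addr=0x87 blk=33 s=1: L1-HIT | VC [32]
  [7] addr=0x6d blk=27 s=3: MISS | VC [32, 43]
  [8] addr=0x6c blk=27 s=3: L1-HIT | VC [32, 43]
  [9] addr=0x6f blk=27 s=3: L1-HIT | VC [32, 43]
  [10] addr=0xcf blk=51 s=3: MISS | VC [32, 43, 27]
  [11] addr=0xaf blk=43 s=3: VC-HIT | VC [32, 51, 27]
  [12] addr=0x8c blk=35 s=3: MISS | VC [32, 51, 27, 43]
  [13] addr=0x36 blk=13 s=5: MISS | VC [32, 51, 27, 43]
  [14] addr=0x56 blk=21 s=5: MISS | VC [51, 27, 43, 13]
  [15] addr=0x37 blk=13 s=5: VC-HIT | VC [51, 27, 43, 21]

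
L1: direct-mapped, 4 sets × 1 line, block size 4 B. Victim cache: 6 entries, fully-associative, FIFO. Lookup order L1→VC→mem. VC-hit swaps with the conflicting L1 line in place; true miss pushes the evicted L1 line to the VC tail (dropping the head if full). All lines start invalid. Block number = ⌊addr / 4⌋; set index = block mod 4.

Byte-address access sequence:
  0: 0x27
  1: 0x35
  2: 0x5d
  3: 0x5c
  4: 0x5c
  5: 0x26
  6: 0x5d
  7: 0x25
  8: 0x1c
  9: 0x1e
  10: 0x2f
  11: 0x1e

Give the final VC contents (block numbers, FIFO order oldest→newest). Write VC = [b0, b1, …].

0: 0x27 (blk 9, set 1) → MISS  vc=[]
1: 0x35 (blk 13, set 1) → MISS  vc=[9]
2: 0x5d (blk 23, set 3) → MISS  vc=[9]
3: 0x5c (blk 23, set 3) → L1-HIT  vc=[9]
4: 0x5c (blk 23, set 3) → L1-HIT  vc=[9]
5: 0x26 (blk 9, set 1) → VC-HIT  vc=[13]
6: 0x5d (blk 23, set 3) → L1-HIT  vc=[13]
7: 0x25 (blk 9, set 1) → L1-HIT  vc=[13]
8: 0x1c (blk 7, set 3) → MISS  vc=[13, 23]
9: 0x1e (blk 7, set 3) → L1-HIT  vc=[13, 23]
10: 0x2f (blk 11, set 3) → MISS  vc=[13, 23, 7]
11: 0x1e (blk 7, set 3) → VC-HIT  vc=[13, 23, 11]

VC = [13, 23, 11]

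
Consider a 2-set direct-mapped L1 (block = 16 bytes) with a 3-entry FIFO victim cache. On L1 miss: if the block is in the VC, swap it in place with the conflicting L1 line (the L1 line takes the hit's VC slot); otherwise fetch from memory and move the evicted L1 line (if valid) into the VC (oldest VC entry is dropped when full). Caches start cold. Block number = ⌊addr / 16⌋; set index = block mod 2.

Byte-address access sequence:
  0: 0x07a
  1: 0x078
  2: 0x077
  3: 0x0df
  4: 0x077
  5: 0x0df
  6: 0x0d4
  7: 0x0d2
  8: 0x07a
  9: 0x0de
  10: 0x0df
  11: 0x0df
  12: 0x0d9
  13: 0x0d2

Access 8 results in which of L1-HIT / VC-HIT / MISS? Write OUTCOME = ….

OUTCOME = VC-HIT

  [0] addr=0x7a blk=7 s=1: MISS | VC []
  [1] addr=0x78 blk=7 s=1: L1-HIT | VC []
  [2] addr=0x77 blk=7 s=1: L1-HIT | VC []
  [3] addr=0xdf blk=13 s=1: MISS | VC [7]
  [4] addr=0x77 blk=7 s=1: VC-HIT | VC [13]
  [5] addr=0xdf blk=13 s=1: VC-HIT | VC [7]
  [6] addr=0xd4 blk=13 s=1: L1-HIT | VC [7]
  [7] addr=0xd2 blk=13 s=1: L1-HIT | VC [7]
  [8] addr=0x7a blk=7 s=1: VC-HIT | VC [13]
  [9] addr=0xde blk=13 s=1: VC-HIT | VC [7]
  [10] addr=0xdf blk=13 s=1: L1-HIT | VC [7]
  [11] addr=0xdf blk=13 s=1: L1-HIT | VC [7]
  [12] addr=0xd9 blk=13 s=1: L1-HIT | VC [7]
  [13] addr=0xd2 blk=13 s=1: L1-HIT | VC [7]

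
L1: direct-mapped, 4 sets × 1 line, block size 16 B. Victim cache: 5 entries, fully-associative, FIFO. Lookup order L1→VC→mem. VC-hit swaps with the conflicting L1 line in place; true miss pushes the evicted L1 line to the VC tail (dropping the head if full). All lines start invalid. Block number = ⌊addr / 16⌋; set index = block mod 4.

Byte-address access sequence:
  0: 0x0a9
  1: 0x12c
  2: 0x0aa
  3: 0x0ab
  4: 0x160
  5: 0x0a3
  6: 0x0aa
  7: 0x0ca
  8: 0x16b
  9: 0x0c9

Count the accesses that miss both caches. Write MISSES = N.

MISSES = 4

  [0] addr=0xa9 blk=10 s=2: MISS | VC []
  [1] addr=0x12c blk=18 s=2: MISS | VC [10]
  [2] addr=0xaa blk=10 s=2: VC-HIT | VC [18]
  [3] addr=0xab blk=10 s=2: L1-HIT | VC [18]
  [4] addr=0x160 blk=22 s=2: MISS | VC [18, 10]
  [5] addr=0xa3 blk=10 s=2: VC-HIT | VC [18, 22]
  [6] addr=0xaa blk=10 s=2: L1-HIT | VC [18, 22]
  [7] addr=0xca blk=12 s=0: MISS | VC [18, 22]
  [8] addr=0x16b blk=22 s=2: VC-HIT | VC [18, 10]
  [9] addr=0xc9 blk=12 s=0: L1-HIT | VC [18, 10]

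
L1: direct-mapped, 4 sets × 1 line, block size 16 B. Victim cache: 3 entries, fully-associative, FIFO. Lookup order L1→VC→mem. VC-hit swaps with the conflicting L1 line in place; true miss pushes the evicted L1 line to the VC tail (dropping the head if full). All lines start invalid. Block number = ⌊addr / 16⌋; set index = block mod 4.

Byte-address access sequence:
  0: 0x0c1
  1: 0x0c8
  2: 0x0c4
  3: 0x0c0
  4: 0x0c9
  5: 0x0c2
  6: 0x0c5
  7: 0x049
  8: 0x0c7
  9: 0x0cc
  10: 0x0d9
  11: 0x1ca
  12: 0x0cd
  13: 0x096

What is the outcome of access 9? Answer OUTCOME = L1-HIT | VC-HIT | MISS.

OUTCOME = L1-HIT

  [0] addr=0xc1 blk=12 s=0: MISS | VC []
  [1] addr=0xc8 blk=12 s=0: L1-HIT | VC []
  [2] addr=0xc4 blk=12 s=0: L1-HIT | VC []
  [3] addr=0xc0 blk=12 s=0: L1-HIT | VC []
  [4] addr=0xc9 blk=12 s=0: L1-HIT | VC []
  [5] addr=0xc2 blk=12 s=0: L1-HIT | VC []
  [6] addr=0xc5 blk=12 s=0: L1-HIT | VC []
  [7] addr=0x49 blk=4 s=0: MISS | VC [12]
  [8] addr=0xc7 blk=12 s=0: VC-HIT | VC [4]
  [9] addr=0xcc blk=12 s=0: L1-HIT | VC [4]
  [10] addr=0xd9 blk=13 s=1: MISS | VC [4]
  [11] addr=0x1ca blk=28 s=0: MISS | VC [4, 12]
  [12] addr=0xcd blk=12 s=0: VC-HIT | VC [4, 28]
  [13] addr=0x96 blk=9 s=1: MISS | VC [4, 28, 13]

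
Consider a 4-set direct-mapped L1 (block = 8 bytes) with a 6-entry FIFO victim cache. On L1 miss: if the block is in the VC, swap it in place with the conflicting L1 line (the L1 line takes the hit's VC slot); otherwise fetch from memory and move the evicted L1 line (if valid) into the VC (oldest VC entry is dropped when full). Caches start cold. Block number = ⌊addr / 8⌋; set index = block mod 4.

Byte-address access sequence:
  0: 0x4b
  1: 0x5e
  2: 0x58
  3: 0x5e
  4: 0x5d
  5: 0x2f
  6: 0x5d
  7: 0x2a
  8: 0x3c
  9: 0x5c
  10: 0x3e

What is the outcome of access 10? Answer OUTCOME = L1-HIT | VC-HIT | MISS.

  [0] addr=0x4b blk=9 s=1: MISS | VC []
  [1] addr=0x5e blk=11 s=3: MISS | VC []
  [2] addr=0x58 blk=11 s=3: L1-HIT | VC []
  [3] addr=0x5e blk=11 s=3: L1-HIT | VC []
  [4] addr=0x5d blk=11 s=3: L1-HIT | VC []
  [5] addr=0x2f blk=5 s=1: MISS | VC [9]
  [6] addr=0x5d blk=11 s=3: L1-HIT | VC [9]
  [7] addr=0x2a blk=5 s=1: L1-HIT | VC [9]
  [8] addr=0x3c blk=7 s=3: MISS | VC [9, 11]
  [9] addr=0x5c blk=11 s=3: VC-HIT | VC [9, 7]
  [10] addr=0x3e blk=7 s=3: VC-HIT | VC [9, 11]

OUTCOME = VC-HIT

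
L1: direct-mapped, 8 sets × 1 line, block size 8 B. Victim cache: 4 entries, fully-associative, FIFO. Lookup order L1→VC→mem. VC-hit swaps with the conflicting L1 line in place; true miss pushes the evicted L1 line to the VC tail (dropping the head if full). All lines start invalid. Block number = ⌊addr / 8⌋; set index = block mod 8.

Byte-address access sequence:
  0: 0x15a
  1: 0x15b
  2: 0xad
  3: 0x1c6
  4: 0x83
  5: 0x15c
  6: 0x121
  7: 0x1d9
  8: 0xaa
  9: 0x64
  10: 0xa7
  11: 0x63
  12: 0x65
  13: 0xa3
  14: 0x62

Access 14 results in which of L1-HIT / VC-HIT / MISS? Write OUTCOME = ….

OUTCOME = VC-HIT

#0 0x15a→b43/s3 MISS; vc=[]
#1 0x15b→b43/s3 L1-HIT; vc=[]
#2 0xad→b21/s5 MISS; vc=[]
#3 0x1c6→b56/s0 MISS; vc=[]
#4 0x83→b16/s0 MISS; vc=[56]
#5 0x15c→b43/s3 L1-HIT; vc=[56]
#6 0x121→b36/s4 MISS; vc=[56]
#7 0x1d9→b59/s3 MISS; vc=[56,43]
#8 0xaa→b21/s5 L1-HIT; vc=[56,43]
#9 0x64→b12/s4 MISS; vc=[56,43,36]
#10 0xa7→b20/s4 MISS; vc=[56,43,36,12]
#11 0x63→b12/s4 VC-HIT; vc=[56,43,36,20]
#12 0x65→b12/s4 L1-HIT; vc=[56,43,36,20]
#13 0xa3→b20/s4 VC-HIT; vc=[56,43,36,12]
#14 0x62→b12/s4 VC-HIT; vc=[56,43,36,20]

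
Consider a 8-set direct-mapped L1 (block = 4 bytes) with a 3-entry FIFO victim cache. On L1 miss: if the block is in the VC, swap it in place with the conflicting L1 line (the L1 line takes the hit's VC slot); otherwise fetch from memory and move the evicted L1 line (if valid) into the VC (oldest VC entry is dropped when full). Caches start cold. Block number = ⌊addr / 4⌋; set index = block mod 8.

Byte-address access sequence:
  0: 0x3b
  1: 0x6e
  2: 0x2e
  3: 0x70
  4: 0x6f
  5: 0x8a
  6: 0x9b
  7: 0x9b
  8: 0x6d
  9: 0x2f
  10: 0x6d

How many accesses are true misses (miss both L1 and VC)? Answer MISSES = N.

MISSES = 6

#0 0x3b→b14/s6 MISS; vc=[]
#1 0x6e→b27/s3 MISS; vc=[]
#2 0x2e→b11/s3 MISS; vc=[27]
#3 0x70→b28/s4 MISS; vc=[27]
#4 0x6f→b27/s3 VC-HIT; vc=[11]
#5 0x8a→b34/s2 MISS; vc=[11]
#6 0x9b→b38/s6 MISS; vc=[11,14]
#7 0x9b→b38/s6 L1-HIT; vc=[11,14]
#8 0x6d→b27/s3 L1-HIT; vc=[11,14]
#9 0x2f→b11/s3 VC-HIT; vc=[27,14]
#10 0x6d→b27/s3 VC-HIT; vc=[11,14]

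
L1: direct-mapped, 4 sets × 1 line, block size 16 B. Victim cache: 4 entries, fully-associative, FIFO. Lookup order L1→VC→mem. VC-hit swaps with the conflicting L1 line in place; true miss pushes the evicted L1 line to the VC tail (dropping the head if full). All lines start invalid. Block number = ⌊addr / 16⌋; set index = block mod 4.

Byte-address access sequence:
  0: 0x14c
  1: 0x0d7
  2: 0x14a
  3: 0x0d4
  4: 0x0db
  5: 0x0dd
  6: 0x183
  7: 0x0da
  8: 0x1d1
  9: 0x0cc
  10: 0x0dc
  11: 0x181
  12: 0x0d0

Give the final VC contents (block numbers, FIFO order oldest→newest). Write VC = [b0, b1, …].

  [0] addr=0x14c blk=20 s=0: MISS | VC []
  [1] addr=0xd7 blk=13 s=1: MISS | VC []
  [2] addr=0x14a blk=20 s=0: L1-HIT | VC []
  [3] addr=0xd4 blk=13 s=1: L1-HIT | VC []
  [4] addr=0xdb blk=13 s=1: L1-HIT | VC []
  [5] addr=0xdd blk=13 s=1: L1-HIT | VC []
  [6] addr=0x183 blk=24 s=0: MISS | VC [20]
  [7] addr=0xda blk=13 s=1: L1-HIT | VC [20]
  [8] addr=0x1d1 blk=29 s=1: MISS | VC [20, 13]
  [9] addr=0xcc blk=12 s=0: MISS | VC [20, 13, 24]
  [10] addr=0xdc blk=13 s=1: VC-HIT | VC [20, 29, 24]
  [11] addr=0x181 blk=24 s=0: VC-HIT | VC [20, 29, 12]
  [12] addr=0xd0 blk=13 s=1: L1-HIT | VC [20, 29, 12]

VC = [20, 29, 12]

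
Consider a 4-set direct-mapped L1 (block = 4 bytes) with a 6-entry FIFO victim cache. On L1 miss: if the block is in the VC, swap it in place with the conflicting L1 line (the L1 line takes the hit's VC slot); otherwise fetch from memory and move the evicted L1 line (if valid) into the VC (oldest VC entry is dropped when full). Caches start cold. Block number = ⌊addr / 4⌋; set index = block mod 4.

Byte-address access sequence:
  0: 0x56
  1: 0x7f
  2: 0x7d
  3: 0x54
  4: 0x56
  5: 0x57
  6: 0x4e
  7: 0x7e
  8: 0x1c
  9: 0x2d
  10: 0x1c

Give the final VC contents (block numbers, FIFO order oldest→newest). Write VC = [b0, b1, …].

VC = [19, 31, 11]

  [0] addr=0x56 blk=21 s=1: MISS | VC []
  [1] addr=0x7f blk=31 s=3: MISS | VC []
  [2] addr=0x7d blk=31 s=3: L1-HIT | VC []
  [3] addr=0x54 blk=21 s=1: L1-HIT | VC []
  [4] addr=0x56 blk=21 s=1: L1-HIT | VC []
  [5] addr=0x57 blk=21 s=1: L1-HIT | VC []
  [6] addr=0x4e blk=19 s=3: MISS | VC [31]
  [7] addr=0x7e blk=31 s=3: VC-HIT | VC [19]
  [8] addr=0x1c blk=7 s=3: MISS | VC [19, 31]
  [9] addr=0x2d blk=11 s=3: MISS | VC [19, 31, 7]
  [10] addr=0x1c blk=7 s=3: VC-HIT | VC [19, 31, 11]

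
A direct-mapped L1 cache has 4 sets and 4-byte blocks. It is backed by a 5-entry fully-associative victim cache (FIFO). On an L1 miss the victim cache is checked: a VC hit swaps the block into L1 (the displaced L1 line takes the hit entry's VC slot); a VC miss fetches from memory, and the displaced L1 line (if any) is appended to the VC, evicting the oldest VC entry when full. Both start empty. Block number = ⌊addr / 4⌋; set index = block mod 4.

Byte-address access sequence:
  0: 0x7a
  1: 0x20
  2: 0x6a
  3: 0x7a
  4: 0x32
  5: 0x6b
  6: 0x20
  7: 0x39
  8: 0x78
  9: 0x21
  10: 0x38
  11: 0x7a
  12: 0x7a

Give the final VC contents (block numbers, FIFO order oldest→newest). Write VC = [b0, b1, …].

#0 0x7a→b30/s2 MISS; vc=[]
#1 0x20→b8/s0 MISS; vc=[]
#2 0x6a→b26/s2 MISS; vc=[30]
#3 0x7a→b30/s2 VC-HIT; vc=[26]
#4 0x32→b12/s0 MISS; vc=[26,8]
#5 0x6b→b26/s2 VC-HIT; vc=[30,8]
#6 0x20→b8/s0 VC-HIT; vc=[30,12]
#7 0x39→b14/s2 MISS; vc=[30,12,26]
#8 0x78→b30/s2 VC-HIT; vc=[14,12,26]
#9 0x21→b8/s0 L1-HIT; vc=[14,12,26]
#10 0x38→b14/s2 VC-HIT; vc=[30,12,26]
#11 0x7a→b30/s2 VC-HIT; vc=[14,12,26]
#12 0x7a→b30/s2 L1-HIT; vc=[14,12,26]

VC = [14, 12, 26]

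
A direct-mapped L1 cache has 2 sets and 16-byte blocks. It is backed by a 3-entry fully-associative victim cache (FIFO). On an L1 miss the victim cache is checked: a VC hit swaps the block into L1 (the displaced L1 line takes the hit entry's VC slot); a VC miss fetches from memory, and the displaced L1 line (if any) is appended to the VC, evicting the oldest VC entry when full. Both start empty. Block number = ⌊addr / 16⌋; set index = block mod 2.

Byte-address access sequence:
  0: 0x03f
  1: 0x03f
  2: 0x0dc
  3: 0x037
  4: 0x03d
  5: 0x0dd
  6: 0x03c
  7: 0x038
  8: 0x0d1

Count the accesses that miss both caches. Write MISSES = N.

MISSES = 2

0: 0x3f (blk 3, set 1) → MISS  vc=[]
1: 0x3f (blk 3, set 1) → L1-HIT  vc=[]
2: 0xdc (blk 13, set 1) → MISS  vc=[3]
3: 0x37 (blk 3, set 1) → VC-HIT  vc=[13]
4: 0x3d (blk 3, set 1) → L1-HIT  vc=[13]
5: 0xdd (blk 13, set 1) → VC-HIT  vc=[3]
6: 0x3c (blk 3, set 1) → VC-HIT  vc=[13]
7: 0x38 (blk 3, set 1) → L1-HIT  vc=[13]
8: 0xd1 (blk 13, set 1) → VC-HIT  vc=[3]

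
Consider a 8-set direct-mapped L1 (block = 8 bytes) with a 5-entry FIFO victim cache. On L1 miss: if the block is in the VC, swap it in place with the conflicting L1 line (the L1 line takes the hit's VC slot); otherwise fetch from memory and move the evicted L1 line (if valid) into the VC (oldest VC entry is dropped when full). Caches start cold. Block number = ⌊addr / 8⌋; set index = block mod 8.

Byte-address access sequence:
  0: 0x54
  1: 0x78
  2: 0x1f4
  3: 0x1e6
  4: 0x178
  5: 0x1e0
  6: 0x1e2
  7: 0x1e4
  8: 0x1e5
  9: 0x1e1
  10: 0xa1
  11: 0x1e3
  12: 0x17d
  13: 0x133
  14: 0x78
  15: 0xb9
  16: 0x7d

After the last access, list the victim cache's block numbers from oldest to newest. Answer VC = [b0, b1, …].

  [0] addr=0x54 blk=10 s=2: MISS | VC []
  [1] addr=0x78 blk=15 s=7: MISS | VC []
  [2] addr=0x1f4 blk=62 s=6: MISS | VC []
  [3] addr=0x1e6 blk=60 s=4: MISS | VC []
  [4] addr=0x178 blk=47 s=7: MISS | VC [15]
  [5] addr=0x1e0 blk=60 s=4: L1-HIT | VC [15]
  [6] addr=0x1e2 blk=60 s=4: L1-HIT | VC [15]
  [7] addr=0x1e4 blk=60 s=4: L1-HIT | VC [15]
  [8] addr=0x1e5 blk=60 s=4: L1-HIT | VC [15]
  [9] addr=0x1e1 blk=60 s=4: L1-HIT | VC [15]
  [10] addr=0xa1 blk=20 s=4: MISS | VC [15, 60]
  [11] addr=0x1e3 blk=60 s=4: VC-HIT | VC [15, 20]
  [12] addr=0x17d blk=47 s=7: L1-HIT | VC [15, 20]
  [13] addr=0x133 blk=38 s=6: MISS | VC [15, 20, 62]
  [14] addr=0x78 blk=15 s=7: VC-HIT | VC [47, 20, 62]
  [15] addr=0xb9 blk=23 s=7: MISS | VC [47, 20, 62, 15]
  [16] addr=0x7d blk=15 s=7: VC-HIT | VC [47, 20, 62, 23]

VC = [47, 20, 62, 23]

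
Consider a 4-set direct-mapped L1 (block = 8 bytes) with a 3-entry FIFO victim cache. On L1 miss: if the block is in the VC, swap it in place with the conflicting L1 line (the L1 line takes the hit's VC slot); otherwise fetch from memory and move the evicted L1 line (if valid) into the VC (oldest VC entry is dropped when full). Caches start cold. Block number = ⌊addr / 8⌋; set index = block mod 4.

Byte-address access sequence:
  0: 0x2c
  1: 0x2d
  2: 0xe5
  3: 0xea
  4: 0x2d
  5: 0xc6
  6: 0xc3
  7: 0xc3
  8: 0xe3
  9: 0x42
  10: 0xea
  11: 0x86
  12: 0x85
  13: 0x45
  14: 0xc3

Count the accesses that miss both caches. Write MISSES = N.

#0 0x2c→b5/s1 MISS; vc=[]
#1 0x2d→b5/s1 L1-HIT; vc=[]
#2 0xe5→b28/s0 MISS; vc=[]
#3 0xea→b29/s1 MISS; vc=[5]
#4 0x2d→b5/s1 VC-HIT; vc=[29]
#5 0xc6→b24/s0 MISS; vc=[29,28]
#6 0xc3→b24/s0 L1-HIT; vc=[29,28]
#7 0xc3→b24/s0 L1-HIT; vc=[29,28]
#8 0xe3→b28/s0 VC-HIT; vc=[29,24]
#9 0x42→b8/s0 MISS; vc=[29,24,28]
#10 0xea→b29/s1 VC-HIT; vc=[5,24,28]
#11 0x86→b16/s0 MISS; vc=[24,28,8]
#12 0x85→b16/s0 L1-HIT; vc=[24,28,8]
#13 0x45→b8/s0 VC-HIT; vc=[24,28,16]
#14 0xc3→b24/s0 VC-HIT; vc=[8,28,16]

MISSES = 6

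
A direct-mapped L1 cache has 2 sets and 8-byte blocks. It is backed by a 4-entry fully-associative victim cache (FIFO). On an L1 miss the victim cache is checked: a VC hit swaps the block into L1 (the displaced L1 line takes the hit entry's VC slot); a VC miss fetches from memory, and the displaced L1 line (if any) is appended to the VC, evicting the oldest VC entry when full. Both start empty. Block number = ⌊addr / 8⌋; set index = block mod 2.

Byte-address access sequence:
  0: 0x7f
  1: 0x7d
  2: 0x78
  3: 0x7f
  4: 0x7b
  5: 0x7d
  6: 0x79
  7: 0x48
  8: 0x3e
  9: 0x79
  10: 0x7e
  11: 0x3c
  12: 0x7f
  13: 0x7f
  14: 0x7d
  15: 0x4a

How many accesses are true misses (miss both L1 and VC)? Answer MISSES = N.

MISSES = 3

0: 0x7f (blk 15, set 1) → MISS  vc=[]
1: 0x7d (blk 15, set 1) → L1-HIT  vc=[]
2: 0x78 (blk 15, set 1) → L1-HIT  vc=[]
3: 0x7f (blk 15, set 1) → L1-HIT  vc=[]
4: 0x7b (blk 15, set 1) → L1-HIT  vc=[]
5: 0x7d (blk 15, set 1) → L1-HIT  vc=[]
6: 0x79 (blk 15, set 1) → L1-HIT  vc=[]
7: 0x48 (blk 9, set 1) → MISS  vc=[15]
8: 0x3e (blk 7, set 1) → MISS  vc=[15, 9]
9: 0x79 (blk 15, set 1) → VC-HIT  vc=[7, 9]
10: 0x7e (blk 15, set 1) → L1-HIT  vc=[7, 9]
11: 0x3c (blk 7, set 1) → VC-HIT  vc=[15, 9]
12: 0x7f (blk 15, set 1) → VC-HIT  vc=[7, 9]
13: 0x7f (blk 15, set 1) → L1-HIT  vc=[7, 9]
14: 0x7d (blk 15, set 1) → L1-HIT  vc=[7, 9]
15: 0x4a (blk 9, set 1) → VC-HIT  vc=[7, 15]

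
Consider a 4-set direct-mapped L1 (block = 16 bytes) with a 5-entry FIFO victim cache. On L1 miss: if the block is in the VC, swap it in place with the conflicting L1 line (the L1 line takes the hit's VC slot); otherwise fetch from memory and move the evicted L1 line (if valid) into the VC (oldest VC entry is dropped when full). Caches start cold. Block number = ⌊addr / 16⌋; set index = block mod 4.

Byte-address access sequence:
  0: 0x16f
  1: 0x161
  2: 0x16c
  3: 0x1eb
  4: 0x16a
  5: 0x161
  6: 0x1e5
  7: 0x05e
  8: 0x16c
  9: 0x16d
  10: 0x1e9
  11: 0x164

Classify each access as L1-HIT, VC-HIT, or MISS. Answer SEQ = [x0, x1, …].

0: 0x16f (blk 22, set 2) → MISS  vc=[]
1: 0x161 (blk 22, set 2) → L1-HIT  vc=[]
2: 0x16c (blk 22, set 2) → L1-HIT  vc=[]
3: 0x1eb (blk 30, set 2) → MISS  vc=[22]
4: 0x16a (blk 22, set 2) → VC-HIT  vc=[30]
5: 0x161 (blk 22, set 2) → L1-HIT  vc=[30]
6: 0x1e5 (blk 30, set 2) → VC-HIT  vc=[22]
7: 0x5e (blk 5, set 1) → MISS  vc=[22]
8: 0x16c (blk 22, set 2) → VC-HIT  vc=[30]
9: 0x16d (blk 22, set 2) → L1-HIT  vc=[30]
10: 0x1e9 (blk 30, set 2) → VC-HIT  vc=[22]
11: 0x164 (blk 22, set 2) → VC-HIT  vc=[30]

SEQ = [MISS, L1-HIT, L1-HIT, MISS, VC-HIT, L1-HIT, VC-HIT, MISS, VC-HIT, L1-HIT, VC-HIT, VC-HIT]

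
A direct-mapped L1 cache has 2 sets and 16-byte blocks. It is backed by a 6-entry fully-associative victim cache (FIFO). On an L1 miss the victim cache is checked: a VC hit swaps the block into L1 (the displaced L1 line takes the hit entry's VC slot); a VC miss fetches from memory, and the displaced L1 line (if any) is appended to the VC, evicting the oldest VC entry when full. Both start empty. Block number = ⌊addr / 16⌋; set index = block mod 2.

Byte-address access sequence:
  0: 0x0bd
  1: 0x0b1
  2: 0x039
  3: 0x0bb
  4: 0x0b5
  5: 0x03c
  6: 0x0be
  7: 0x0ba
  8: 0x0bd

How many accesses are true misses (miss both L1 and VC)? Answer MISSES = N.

0: 0xbd (blk 11, set 1) → MISS  vc=[]
1: 0xb1 (blk 11, set 1) → L1-HIT  vc=[]
2: 0x39 (blk 3, set 1) → MISS  vc=[11]
3: 0xbb (blk 11, set 1) → VC-HIT  vc=[3]
4: 0xb5 (blk 11, set 1) → L1-HIT  vc=[3]
5: 0x3c (blk 3, set 1) → VC-HIT  vc=[11]
6: 0xbe (blk 11, set 1) → VC-HIT  vc=[3]
7: 0xba (blk 11, set 1) → L1-HIT  vc=[3]
8: 0xbd (blk 11, set 1) → L1-HIT  vc=[3]

MISSES = 2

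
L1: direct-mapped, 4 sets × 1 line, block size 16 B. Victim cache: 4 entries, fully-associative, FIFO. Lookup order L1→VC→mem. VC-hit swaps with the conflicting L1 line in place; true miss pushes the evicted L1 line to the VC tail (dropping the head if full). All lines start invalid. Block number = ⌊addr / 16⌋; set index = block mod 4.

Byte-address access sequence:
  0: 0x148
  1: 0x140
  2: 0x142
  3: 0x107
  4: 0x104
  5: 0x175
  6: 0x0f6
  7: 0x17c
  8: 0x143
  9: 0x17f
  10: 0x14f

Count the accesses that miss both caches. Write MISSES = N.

#0 0x148→b20/s0 MISS; vc=[]
#1 0x140→b20/s0 L1-HIT; vc=[]
#2 0x142→b20/s0 L1-HIT; vc=[]
#3 0x107→b16/s0 MISS; vc=[20]
#4 0x104→b16/s0 L1-HIT; vc=[20]
#5 0x175→b23/s3 MISS; vc=[20]
#6 0xf6→b15/s3 MISS; vc=[20,23]
#7 0x17c→b23/s3 VC-HIT; vc=[20,15]
#8 0x143→b20/s0 VC-HIT; vc=[16,15]
#9 0x17f→b23/s3 L1-HIT; vc=[16,15]
#10 0x14f→b20/s0 L1-HIT; vc=[16,15]

MISSES = 4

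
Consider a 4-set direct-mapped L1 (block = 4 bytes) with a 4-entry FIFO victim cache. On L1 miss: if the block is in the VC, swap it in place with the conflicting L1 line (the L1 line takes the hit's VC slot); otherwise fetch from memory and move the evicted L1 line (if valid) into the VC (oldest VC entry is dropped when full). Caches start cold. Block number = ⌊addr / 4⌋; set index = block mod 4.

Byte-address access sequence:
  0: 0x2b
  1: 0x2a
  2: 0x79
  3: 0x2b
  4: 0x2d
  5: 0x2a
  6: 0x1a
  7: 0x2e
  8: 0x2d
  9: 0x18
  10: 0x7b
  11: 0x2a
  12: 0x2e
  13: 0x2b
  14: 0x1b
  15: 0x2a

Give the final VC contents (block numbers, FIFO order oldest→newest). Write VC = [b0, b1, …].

#0 0x2b→b10/s2 MISS; vc=[]
#1 0x2a→b10/s2 L1-HIT; vc=[]
#2 0x79→b30/s2 MISS; vc=[10]
#3 0x2b→b10/s2 VC-HIT; vc=[30]
#4 0x2d→b11/s3 MISS; vc=[30]
#5 0x2a→b10/s2 L1-HIT; vc=[30]
#6 0x1a→b6/s2 MISS; vc=[30,10]
#7 0x2e→b11/s3 L1-HIT; vc=[30,10]
#8 0x2d→b11/s3 L1-HIT; vc=[30,10]
#9 0x18→b6/s2 L1-HIT; vc=[30,10]
#10 0x7b→b30/s2 VC-HIT; vc=[6,10]
#11 0x2a→b10/s2 VC-HIT; vc=[6,30]
#12 0x2e→b11/s3 L1-HIT; vc=[6,30]
#13 0x2b→b10/s2 L1-HIT; vc=[6,30]
#14 0x1b→b6/s2 VC-HIT; vc=[10,30]
#15 0x2a→b10/s2 VC-HIT; vc=[6,30]

VC = [6, 30]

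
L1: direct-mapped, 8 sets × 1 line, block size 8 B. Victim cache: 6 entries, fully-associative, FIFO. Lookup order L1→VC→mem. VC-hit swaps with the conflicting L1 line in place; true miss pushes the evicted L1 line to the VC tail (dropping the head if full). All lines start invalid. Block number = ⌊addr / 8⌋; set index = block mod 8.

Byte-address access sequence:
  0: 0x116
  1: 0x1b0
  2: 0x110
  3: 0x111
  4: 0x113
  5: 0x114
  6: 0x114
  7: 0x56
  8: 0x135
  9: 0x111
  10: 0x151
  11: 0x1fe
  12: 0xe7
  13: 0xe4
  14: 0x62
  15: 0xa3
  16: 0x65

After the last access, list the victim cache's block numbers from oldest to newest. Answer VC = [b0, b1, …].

  [0] addr=0x116 blk=34 s=2: MISS | VC []
  [1] addr=0x1b0 blk=54 s=6: MISS | VC []
  [2] addr=0x110 blk=34 s=2: L1-HIT | VC []
  [3] addr=0x111 blk=34 s=2: L1-HIT | VC []
  [4] addr=0x113 blk=34 s=2: L1-HIT | VC []
  [5] addr=0x114 blk=34 s=2: L1-HIT | VC []
  [6] addr=0x114 blk=34 s=2: L1-HIT | VC []
  [7] addr=0x56 blk=10 s=2: MISS | VC [34]
  [8] addr=0x135 blk=38 s=6: MISS | VC [34, 54]
  [9] addr=0x111 blk=34 s=2: VC-HIT | VC [10, 54]
  [10] addr=0x151 blk=42 s=2: MISS | VC [10, 54, 34]
  [11] addr=0x1fe blk=63 s=7: MISS | VC [10, 54, 34]
  [12] addr=0xe7 blk=28 s=4: MISS | VC [10, 54, 34]
  [13] addr=0xe4 blk=28 s=4: L1-HIT | VC [10, 54, 34]
  [14] addr=0x62 blk=12 s=4: MISS | VC [10, 54, 34, 28]
  [15] addr=0xa3 blk=20 s=4: MISS | VC [10, 54, 34, 28, 12]
  [16] addr=0x65 blk=12 s=4: VC-HIT | VC [10, 54, 34, 28, 20]

VC = [10, 54, 34, 28, 20]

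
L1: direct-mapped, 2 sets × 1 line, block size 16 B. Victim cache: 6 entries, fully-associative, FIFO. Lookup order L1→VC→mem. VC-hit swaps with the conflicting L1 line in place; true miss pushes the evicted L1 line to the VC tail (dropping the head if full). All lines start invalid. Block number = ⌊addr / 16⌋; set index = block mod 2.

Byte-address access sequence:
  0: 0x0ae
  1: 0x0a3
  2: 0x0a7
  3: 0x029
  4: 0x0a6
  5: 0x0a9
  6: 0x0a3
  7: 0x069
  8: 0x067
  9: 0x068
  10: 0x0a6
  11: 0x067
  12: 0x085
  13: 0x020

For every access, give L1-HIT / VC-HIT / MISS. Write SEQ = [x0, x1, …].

#0 0xae→b10/s0 MISS; vc=[]
#1 0xa3→b10/s0 L1-HIT; vc=[]
#2 0xa7→b10/s0 L1-HIT; vc=[]
#3 0x29→b2/s0 MISS; vc=[10]
#4 0xa6→b10/s0 VC-HIT; vc=[2]
#5 0xa9→b10/s0 L1-HIT; vc=[2]
#6 0xa3→b10/s0 L1-HIT; vc=[2]
#7 0x69→b6/s0 MISS; vc=[2,10]
#8 0x67→b6/s0 L1-HIT; vc=[2,10]
#9 0x68→b6/s0 L1-HIT; vc=[2,10]
#10 0xa6→b10/s0 VC-HIT; vc=[2,6]
#11 0x67→b6/s0 VC-HIT; vc=[2,10]
#12 0x85→b8/s0 MISS; vc=[2,10,6]
#13 0x20→b2/s0 VC-HIT; vc=[8,10,6]

SEQ = [MISS, L1-HIT, L1-HIT, MISS, VC-HIT, L1-HIT, L1-HIT, MISS, L1-HIT, L1-HIT, VC-HIT, VC-HIT, MISS, VC-HIT]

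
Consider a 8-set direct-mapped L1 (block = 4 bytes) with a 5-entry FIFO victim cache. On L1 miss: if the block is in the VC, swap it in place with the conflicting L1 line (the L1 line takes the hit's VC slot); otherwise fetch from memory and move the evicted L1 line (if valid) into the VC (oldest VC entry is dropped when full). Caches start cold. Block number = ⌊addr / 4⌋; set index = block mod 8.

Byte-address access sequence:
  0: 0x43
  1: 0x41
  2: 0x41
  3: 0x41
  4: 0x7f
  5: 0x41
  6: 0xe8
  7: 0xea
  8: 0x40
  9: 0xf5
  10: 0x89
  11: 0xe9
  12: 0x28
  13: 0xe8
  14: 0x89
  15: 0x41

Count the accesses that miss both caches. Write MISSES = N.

#0 0x43→b16/s0 MISS; vc=[]
#1 0x41→b16/s0 L1-HIT; vc=[]
#2 0x41→b16/s0 L1-HIT; vc=[]
#3 0x41→b16/s0 L1-HIT; vc=[]
#4 0x7f→b31/s7 MISS; vc=[]
#5 0x41→b16/s0 L1-HIT; vc=[]
#6 0xe8→b58/s2 MISS; vc=[]
#7 0xea→b58/s2 L1-HIT; vc=[]
#8 0x40→b16/s0 L1-HIT; vc=[]
#9 0xf5→b61/s5 MISS; vc=[]
#10 0x89→b34/s2 MISS; vc=[58]
#11 0xe9→b58/s2 VC-HIT; vc=[34]
#12 0x28→b10/s2 MISS; vc=[34,58]
#13 0xe8→b58/s2 VC-HIT; vc=[34,10]
#14 0x89→b34/s2 VC-HIT; vc=[58,10]
#15 0x41→b16/s0 L1-HIT; vc=[58,10]

MISSES = 6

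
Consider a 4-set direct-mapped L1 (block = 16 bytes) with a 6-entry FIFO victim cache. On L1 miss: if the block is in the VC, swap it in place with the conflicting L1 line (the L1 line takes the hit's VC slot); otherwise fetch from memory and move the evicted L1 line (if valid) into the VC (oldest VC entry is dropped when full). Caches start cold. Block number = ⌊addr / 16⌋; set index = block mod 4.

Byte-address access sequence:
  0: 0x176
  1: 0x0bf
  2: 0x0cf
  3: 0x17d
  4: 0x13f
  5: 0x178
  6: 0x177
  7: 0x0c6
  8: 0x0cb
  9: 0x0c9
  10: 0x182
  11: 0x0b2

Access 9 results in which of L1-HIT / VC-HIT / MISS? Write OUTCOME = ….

#0 0x176→b23/s3 MISS; vc=[]
#1 0xbf→b11/s3 MISS; vc=[23]
#2 0xcf→b12/s0 MISS; vc=[23]
#3 0x17d→b23/s3 VC-HIT; vc=[11]
#4 0x13f→b19/s3 MISS; vc=[11,23]
#5 0x178→b23/s3 VC-HIT; vc=[11,19]
#6 0x177→b23/s3 L1-HIT; vc=[11,19]
#7 0xc6→b12/s0 L1-HIT; vc=[11,19]
#8 0xcb→b12/s0 L1-HIT; vc=[11,19]
#9 0xc9→b12/s0 L1-HIT; vc=[11,19]
#10 0x182→b24/s0 MISS; vc=[11,19,12]
#11 0xb2→b11/s3 VC-HIT; vc=[23,19,12]

OUTCOME = L1-HIT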